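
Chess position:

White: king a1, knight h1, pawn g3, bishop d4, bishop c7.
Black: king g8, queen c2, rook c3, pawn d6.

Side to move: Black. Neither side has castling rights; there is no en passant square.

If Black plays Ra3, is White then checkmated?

After Ra3: white king on a1; in check: yes, from the black rook on a3.
King squares — b1: attacked by Qc2; a2: attacked by Qc2; b2: attacked by Qc2.
White has no legal moves → checkmate.

yes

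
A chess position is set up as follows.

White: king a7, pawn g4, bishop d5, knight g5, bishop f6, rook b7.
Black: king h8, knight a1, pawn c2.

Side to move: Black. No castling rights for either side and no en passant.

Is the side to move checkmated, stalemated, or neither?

Black to move; black king on h8.
In check: yes, from the white bishop on f6.
King squares — g7: attacked by Bf6; h7: attacked by Ng5; g8: attacked by Bd5.
Legal moves for Black: none.
In check with no legal moves → checkmate.

checkmate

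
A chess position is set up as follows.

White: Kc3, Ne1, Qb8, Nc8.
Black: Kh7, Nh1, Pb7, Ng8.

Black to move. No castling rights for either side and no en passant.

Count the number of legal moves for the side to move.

11

Black to move; king on h7.
In check: no.
Legal moves: Ne7, Nh6, Nf6, Kh8, Kg7, Kh6, Kg6, Ng3, Nf2, b6, b5.
Count: 11.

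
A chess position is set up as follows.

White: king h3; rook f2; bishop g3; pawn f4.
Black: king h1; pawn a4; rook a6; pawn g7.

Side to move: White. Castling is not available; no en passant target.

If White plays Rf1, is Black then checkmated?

yes

After Rf1: black king on h1; in check: yes, from the white rook on f1.
King squares — g1: attacked by Rf1; g2: attacked by Kh3; h2: attacked by Bg3.
Black has no legal moves → checkmate.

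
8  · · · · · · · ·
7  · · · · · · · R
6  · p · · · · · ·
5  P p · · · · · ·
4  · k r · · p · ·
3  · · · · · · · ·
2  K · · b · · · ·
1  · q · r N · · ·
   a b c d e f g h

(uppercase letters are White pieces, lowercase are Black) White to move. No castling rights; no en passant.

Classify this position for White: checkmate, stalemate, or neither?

White to move; white king on a2.
In check: yes, from the black queen on b1.
King squares — a1: attacked by Qb1; b1: attacked by Rd1; b2: attacked by Qb1; a3: attacked by Kb4; b3: attacked by Qb1.
Legal moves for White: none.
In check with no legal moves → checkmate.

checkmate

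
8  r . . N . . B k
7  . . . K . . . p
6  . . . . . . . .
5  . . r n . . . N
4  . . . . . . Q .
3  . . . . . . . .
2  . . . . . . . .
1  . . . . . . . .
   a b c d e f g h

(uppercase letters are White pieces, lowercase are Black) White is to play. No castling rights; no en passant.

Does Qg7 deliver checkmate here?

After Qg7: black king on h8; in check: yes, from the white queen on g7.
King squares — g7: attacked by Nh5; h7: own pawn; g8: attacked by Qg7.
Black has no legal moves → checkmate.

yes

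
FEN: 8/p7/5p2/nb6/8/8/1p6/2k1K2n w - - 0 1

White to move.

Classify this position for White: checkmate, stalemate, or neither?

stalemate

White to move; white king on e1.
In check: no.
King squares — d1: attacked by Kc1; f1: attacked by Bb5; d2: attacked by Kc1; e2: attacked by Bb5; f2: attacked by Nh1.
Legal moves for White: none.
Not in check and no legal moves → stalemate.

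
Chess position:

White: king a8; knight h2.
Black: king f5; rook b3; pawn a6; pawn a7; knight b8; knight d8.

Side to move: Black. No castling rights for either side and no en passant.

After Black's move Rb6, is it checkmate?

After Rb6: white king on a8; in check: no.
White is not in check, so this cannot be checkmate.

no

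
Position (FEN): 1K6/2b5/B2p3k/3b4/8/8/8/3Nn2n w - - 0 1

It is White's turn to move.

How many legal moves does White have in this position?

3

White to move; king on b8.
In check: yes, from the black bishop on c7.
Legal moves: Kc8, Kxc7, Ka7.
Count: 3.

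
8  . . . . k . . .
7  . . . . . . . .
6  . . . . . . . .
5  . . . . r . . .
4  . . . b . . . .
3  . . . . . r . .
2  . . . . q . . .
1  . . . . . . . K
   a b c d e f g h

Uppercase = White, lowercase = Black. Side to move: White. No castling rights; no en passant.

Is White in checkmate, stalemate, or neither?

White to move; white king on h1.
In check: no.
King squares — g1: attacked by Bd4; g2: attacked by Qe2; h2: attacked by Qe2.
Legal moves for White: none.
Not in check and no legal moves → stalemate.

stalemate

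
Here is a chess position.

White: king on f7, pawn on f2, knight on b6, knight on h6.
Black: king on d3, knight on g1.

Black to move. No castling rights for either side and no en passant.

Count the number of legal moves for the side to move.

Black to move; king on d3.
In check: no.
Legal moves: Ke4, Kd4, Kc3, Ke2, Kd2, Kc2, Nh3, Nf3, Ne2.
Count: 9.

9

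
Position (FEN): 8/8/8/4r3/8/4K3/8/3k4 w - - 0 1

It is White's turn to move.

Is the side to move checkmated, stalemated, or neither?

neither

White to move; white king on e3.
In check: yes, from the black rook on e5.
King squares — d2: attacked by Kd1; e2: attacked by Kd1; f2: available; d3: available; f3: available; d4: available; e4: attacked by Re5; f4: available.
Legal moves for White: Kf4, Kd4, Kf3, Kd3, Kf2.
White is in check but has 5 legal moves → neither.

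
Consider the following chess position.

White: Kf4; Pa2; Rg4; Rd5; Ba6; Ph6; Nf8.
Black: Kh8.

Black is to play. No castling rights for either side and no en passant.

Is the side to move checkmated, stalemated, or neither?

stalemate

Black to move; black king on h8.
In check: no.
King squares — g7: attacked by Rg4; h7: attacked by Nf8; g8: attacked by Rg4.
Legal moves for Black: none.
Not in check and no legal moves → stalemate.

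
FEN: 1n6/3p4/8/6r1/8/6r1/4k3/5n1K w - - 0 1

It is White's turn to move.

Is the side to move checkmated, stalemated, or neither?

White to move; white king on h1.
In check: no.
King squares — g1: attacked by Rg3; g2: attacked by Rg3; h2: attacked by Nf1.
Legal moves for White: none.
Not in check and no legal moves → stalemate.

stalemate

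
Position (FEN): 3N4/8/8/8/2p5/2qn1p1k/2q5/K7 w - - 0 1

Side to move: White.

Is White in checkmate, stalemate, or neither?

White to move; white king on a1.
In check: yes, from the black queen on c3.
King squares — b1: attacked by Qc2; a2: attacked by Qc2; b2: attacked by Qc2.
Legal moves for White: none.
In check with no legal moves → checkmate.

checkmate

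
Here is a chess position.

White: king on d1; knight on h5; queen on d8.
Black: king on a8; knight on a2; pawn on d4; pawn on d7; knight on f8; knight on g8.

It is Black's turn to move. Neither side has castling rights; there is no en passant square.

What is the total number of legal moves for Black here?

Black to move; king on a8.
In check: yes, from the white queen on d8.
Legal moves: Kb7, Ka7.
Count: 2.

2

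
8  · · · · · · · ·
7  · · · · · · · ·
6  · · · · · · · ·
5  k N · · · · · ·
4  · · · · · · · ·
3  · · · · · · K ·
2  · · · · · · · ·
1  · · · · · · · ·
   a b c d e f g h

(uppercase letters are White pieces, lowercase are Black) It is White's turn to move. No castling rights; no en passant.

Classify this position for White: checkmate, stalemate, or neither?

White to move; white king on g3.
In check: no.
Legal moves for White: Nc7, Na7, Nd6, Nd4, Nc3, Na3, Kh4, Kg4, Kf4, Kh3, Kf3, Kh2, Kg2, Kf2.
White has 14 legal moves and is not in check → neither.

neither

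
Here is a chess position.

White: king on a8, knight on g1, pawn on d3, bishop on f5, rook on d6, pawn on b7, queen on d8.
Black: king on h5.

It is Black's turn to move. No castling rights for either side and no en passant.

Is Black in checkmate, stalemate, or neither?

Black to move; black king on h5.
In check: no.
King squares — g4: attacked by Bf5; h4: attacked by Qd8; g5: attacked by Qd8; g6: attacked by Bf5; h6: attacked by Rd6.
Legal moves for Black: none.
Not in check and no legal moves → stalemate.

stalemate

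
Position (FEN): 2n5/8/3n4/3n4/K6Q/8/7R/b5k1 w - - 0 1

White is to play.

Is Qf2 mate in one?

yes

After Qf2: black king on g1; in check: yes, from the white queen on f2.
King squares — f1: attacked by Qf2; h1: attacked by Rh2; f2: attacked by Rh2; g2: attacked by Qf2; h2: attacked by Qf2.
Black has no legal moves → checkmate.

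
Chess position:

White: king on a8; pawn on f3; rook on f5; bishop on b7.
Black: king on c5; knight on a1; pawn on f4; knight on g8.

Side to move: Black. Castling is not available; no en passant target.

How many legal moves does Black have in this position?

5

Black to move; king on c5.
In check: yes, from the white rook on f5.
Legal moves: Kd6, Kb6, Kd4, Kc4, Kb4.
Count: 5.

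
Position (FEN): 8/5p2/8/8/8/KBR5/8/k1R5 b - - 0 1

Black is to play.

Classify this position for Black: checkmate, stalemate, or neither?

Black to move; black king on a1.
In check: yes, from the white rook on c1.
King squares — b1: attacked by Rc1; a2: attacked by Ka3; b2: attacked by Ka3.
Legal moves for Black: none.
In check with no legal moves → checkmate.

checkmate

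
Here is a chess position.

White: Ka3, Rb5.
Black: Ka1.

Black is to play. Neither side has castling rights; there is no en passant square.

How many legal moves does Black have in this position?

0

Black to move; king on a1.
In check: no.
Legal moves: none.
Count: 0.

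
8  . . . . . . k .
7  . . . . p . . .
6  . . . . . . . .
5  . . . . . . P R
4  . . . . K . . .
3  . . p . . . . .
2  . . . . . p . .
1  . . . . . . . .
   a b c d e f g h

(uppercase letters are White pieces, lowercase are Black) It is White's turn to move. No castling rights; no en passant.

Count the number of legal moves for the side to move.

16

White to move; king on e4.
In check: no.
Legal moves: Rh8+, Rh7, Rh6, Rh4, Rh3, Rh2, Rh1, Kf5, Ke5, Kd5, Kf4, Kd4, Kf3, Ke3, Kd3, g6.
Count: 16.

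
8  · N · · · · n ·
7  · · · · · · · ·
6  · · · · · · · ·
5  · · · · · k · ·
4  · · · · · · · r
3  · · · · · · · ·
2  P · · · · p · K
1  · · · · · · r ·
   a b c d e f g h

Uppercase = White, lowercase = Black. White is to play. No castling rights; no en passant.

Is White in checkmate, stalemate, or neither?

checkmate

White to move; white king on h2.
In check: yes, from the black rook on h4.
King squares — g1: attacked by Pf2; h1: attacked by Rg1; g2: attacked by Rg1; g3: attacked by Rg1; h3: attacked by Rh4.
Legal moves for White: none.
In check with no legal moves → checkmate.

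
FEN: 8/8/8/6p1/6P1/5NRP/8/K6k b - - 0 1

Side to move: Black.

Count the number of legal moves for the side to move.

0

Black to move; king on h1.
In check: no.
Legal moves: none.
Count: 0.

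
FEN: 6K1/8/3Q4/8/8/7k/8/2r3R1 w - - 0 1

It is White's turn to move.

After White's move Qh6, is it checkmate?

yes

After Qh6: black king on h3; in check: yes, from the white queen on h6.
King squares — g2: attacked by Rg1; h2: attacked by Qh6; g3: attacked by Rg1; g4: attacked by Rg1; h4: attacked by Qh6.
Black has no legal moves → checkmate.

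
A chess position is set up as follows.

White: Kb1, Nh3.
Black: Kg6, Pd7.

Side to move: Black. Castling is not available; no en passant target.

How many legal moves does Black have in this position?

Black to move; king on g6.
In check: no.
Legal moves: Kh7, Kg7, Kf7, Kh6, Kf6, Kh5, Kf5, d6, d5.
Count: 9.

9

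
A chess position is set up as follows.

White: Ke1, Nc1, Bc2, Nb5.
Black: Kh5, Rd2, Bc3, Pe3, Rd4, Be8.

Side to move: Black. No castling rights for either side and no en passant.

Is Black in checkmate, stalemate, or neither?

neither

Black to move; black king on h5.
In check: no.
Legal moves for Black include: Bf7, Bd7, Bg6, Bc6, Bxb5, Kh6, Kg5, Kh4, Kg4, Rd8, Rd7, Rd6, Rd5, Rh4, Rg4, Rf4, Re4, Rc4, ... (list truncated; more exist).
Black has legal moves and is not in check → neither.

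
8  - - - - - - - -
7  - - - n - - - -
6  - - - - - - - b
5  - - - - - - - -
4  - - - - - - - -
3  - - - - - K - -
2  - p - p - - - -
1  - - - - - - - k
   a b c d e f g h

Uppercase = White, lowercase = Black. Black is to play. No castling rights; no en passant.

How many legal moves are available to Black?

21

Black to move; king on h1.
In check: no.
Legal moves: Nf8, Nb8, Nf6, Nb6, Ne5+, Nc5, Bf8, Bg7, Bg5, Bf4, Be3, Kh2, Kg1, d1=Q+, d1=R, d1=B+, d1=N, b1=Q, b1=R, b1=B, b1=N.
Count: 21.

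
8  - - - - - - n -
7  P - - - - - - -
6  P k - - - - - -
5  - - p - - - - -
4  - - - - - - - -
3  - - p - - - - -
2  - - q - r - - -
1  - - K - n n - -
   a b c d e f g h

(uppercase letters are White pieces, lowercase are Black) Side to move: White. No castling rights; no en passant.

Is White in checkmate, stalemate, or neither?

White to move; white king on c1.
In check: yes, from the black queen on c2.
King squares — b1: attacked by Qc2; d1: attacked by Qc2; b2: attacked by Qc2; c2: attacked by Ne1; d2: attacked by Nf1.
Legal moves for White: none.
In check with no legal moves → checkmate.

checkmate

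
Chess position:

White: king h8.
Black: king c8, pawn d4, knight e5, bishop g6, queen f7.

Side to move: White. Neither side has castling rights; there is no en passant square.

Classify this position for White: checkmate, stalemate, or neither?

stalemate

White to move; white king on h8.
In check: no.
King squares — g7: attacked by Qf7; h7: attacked by Bg6; g8: attacked by Qf7.
Legal moves for White: none.
Not in check and no legal moves → stalemate.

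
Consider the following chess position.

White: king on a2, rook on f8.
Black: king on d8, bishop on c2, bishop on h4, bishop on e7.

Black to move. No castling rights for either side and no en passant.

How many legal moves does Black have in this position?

Black to move; king on d8.
In check: yes, from the white rook on f8.
Legal moves: Kd7, Kc7, Bxf8.
Count: 3.

3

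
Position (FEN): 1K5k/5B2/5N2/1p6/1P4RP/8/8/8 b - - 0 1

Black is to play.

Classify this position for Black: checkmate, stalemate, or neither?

Black to move; black king on h8.
In check: no.
King squares — g7: attacked by Rg4; h7: attacked by Nf6; g8: attacked by Rg4.
Legal moves for Black: none.
Not in check and no legal moves → stalemate.

stalemate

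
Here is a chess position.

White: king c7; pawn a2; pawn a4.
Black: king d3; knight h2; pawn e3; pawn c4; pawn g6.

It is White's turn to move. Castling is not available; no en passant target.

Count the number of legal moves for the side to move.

White to move; king on c7.
In check: no.
Legal moves: Kd8, Kc8, Kb8, Kd7, Kb7, Kd6, Kc6, Kb6, a5, a3.
Count: 10.

10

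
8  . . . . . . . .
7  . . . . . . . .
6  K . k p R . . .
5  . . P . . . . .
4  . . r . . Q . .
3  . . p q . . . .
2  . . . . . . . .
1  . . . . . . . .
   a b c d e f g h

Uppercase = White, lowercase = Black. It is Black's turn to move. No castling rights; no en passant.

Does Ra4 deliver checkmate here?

yes

After Ra4: white king on a6; in check: yes, from the black queen on d3 and the black rook on a4.
King squares — a5: attacked by Ra4; b5: attacked by Qd3; b6: attacked by Kc6; a7: attacked by Ra4; b7: attacked by Kc6.
White has no legal moves → checkmate.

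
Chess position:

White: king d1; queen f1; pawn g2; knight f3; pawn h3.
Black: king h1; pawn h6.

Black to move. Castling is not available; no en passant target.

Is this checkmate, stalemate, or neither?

Black to move; black king on h1.
In check: yes, from the white queen on f1.
King squares — g1: attacked by Qf1; g2: attacked by Qf1; h2: attacked by Nf3.
Legal moves for Black: none.
In check with no legal moves → checkmate.

checkmate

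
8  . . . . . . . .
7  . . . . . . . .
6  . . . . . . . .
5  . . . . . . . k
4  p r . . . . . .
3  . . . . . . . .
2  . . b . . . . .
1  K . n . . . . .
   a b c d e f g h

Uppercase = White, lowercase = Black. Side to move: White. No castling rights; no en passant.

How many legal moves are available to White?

0

White to move; king on a1.
In check: no.
Legal moves: none.
Count: 0.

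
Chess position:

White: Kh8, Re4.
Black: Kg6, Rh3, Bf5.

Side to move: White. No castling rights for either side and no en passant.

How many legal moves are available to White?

2

White to move; king on h8.
In check: yes, from the black rook on h3.
Legal moves: Kg8, Rh4.
Count: 2.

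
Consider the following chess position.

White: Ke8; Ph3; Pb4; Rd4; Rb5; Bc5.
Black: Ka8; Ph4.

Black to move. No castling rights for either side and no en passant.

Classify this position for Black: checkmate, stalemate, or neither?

Black to move; black king on a8.
In check: no.
King squares — a7: attacked by Bc5; b7: attacked by Rb5; b8: attacked by Rb5.
Legal moves for Black: none.
Not in check and no legal moves → stalemate.

stalemate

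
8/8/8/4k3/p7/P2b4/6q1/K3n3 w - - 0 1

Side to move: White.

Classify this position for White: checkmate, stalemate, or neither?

White to move; white king on a1.
In check: no.
King squares — b1: attacked by Bd3; a2: attacked by Qg2; b2: attacked by Qg2.
Legal moves for White: none.
Not in check and no legal moves → stalemate.

stalemate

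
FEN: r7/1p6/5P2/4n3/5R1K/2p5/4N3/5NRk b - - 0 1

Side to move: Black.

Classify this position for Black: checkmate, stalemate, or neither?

Black to move; black king on h1.
In check: yes, from the white rook on g1.
King squares — g1: attacked by Ne2; g2: attacked by Rg1; h2: attacked by Nf1.
Legal moves for Black: none.
In check with no legal moves → checkmate.

checkmate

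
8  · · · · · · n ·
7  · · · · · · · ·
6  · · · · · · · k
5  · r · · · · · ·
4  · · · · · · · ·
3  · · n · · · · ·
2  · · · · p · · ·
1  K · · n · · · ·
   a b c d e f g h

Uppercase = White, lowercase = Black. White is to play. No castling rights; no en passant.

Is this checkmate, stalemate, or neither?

White to move; white king on a1.
In check: no.
King squares — b1: attacked by Nc3; a2: attacked by Nc3; b2: attacked by Nd1.
Legal moves for White: none.
Not in check and no legal moves → stalemate.

stalemate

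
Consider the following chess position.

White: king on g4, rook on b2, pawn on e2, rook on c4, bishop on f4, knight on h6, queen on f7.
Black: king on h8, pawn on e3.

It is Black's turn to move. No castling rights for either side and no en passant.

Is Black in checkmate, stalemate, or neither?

stalemate

Black to move; black king on h8.
In check: no.
King squares — g7: attacked by Qf7; h7: attacked by Qf7; g8: attacked by Nh6.
Legal moves for Black: none.
Not in check and no legal moves → stalemate.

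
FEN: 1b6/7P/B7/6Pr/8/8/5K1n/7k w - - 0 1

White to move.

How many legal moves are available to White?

15

White to move; king on f2.
In check: no.
Legal moves: Bc8, Bb7+, Bb5, Bc4, Bd3, Be2, Bf1, Ke3, Ke2, Ke1, h8=Q, h8=R, h8=B, h8=N, g6.
Count: 15.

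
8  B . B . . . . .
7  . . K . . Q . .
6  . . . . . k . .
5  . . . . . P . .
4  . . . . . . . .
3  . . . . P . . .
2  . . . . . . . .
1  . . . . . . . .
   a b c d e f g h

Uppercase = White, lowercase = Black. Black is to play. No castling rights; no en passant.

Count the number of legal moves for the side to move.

Black to move; king on f6.
In check: yes, from the white queen on f7.
Legal moves: Kxf7, Kg5, Ke5.
Count: 3.

3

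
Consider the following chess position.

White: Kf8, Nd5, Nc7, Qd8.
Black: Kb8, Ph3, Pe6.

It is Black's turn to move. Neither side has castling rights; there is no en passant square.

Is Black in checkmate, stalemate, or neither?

neither

Black to move; black king on b8.
In check: yes, from the white queen on d8.
Legal moves for Black: Kb7, Ka7.
Black is in check but has 2 legal moves → neither.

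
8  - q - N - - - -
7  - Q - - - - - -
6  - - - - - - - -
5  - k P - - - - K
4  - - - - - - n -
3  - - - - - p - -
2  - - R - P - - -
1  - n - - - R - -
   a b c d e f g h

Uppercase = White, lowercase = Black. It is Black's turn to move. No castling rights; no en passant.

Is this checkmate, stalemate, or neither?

neither

Black to move; black king on b5.
In check: yes, from the white queen on b7.
King squares — a4: available; b4: attacked by Qb7; c4: attacked by Rc2; a5: available; c5: attacked by Rc2; a6: attacked by Qb7; b6: attacked by Pc5; c6: attacked by Qb7.
Legal moves for Black: Ka5, Ka4, Qxb7.
Black is in check but has 3 legal moves → neither.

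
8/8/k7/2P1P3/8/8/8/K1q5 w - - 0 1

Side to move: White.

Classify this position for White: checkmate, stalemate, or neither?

White to move; white king on a1.
In check: yes, from the black queen on c1.
Legal moves for White: Ka2.
White is in check but has 1 legal move → neither.

neither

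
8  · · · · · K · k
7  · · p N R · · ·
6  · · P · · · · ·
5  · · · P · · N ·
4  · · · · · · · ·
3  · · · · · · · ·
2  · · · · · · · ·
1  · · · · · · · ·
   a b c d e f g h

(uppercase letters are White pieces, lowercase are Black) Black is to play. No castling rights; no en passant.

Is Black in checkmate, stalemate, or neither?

stalemate

Black to move; black king on h8.
In check: no.
King squares — g7: attacked by Re7; h7: attacked by Ng5; g8: attacked by Kf8.
Legal moves for Black: none.
Not in check and no legal moves → stalemate.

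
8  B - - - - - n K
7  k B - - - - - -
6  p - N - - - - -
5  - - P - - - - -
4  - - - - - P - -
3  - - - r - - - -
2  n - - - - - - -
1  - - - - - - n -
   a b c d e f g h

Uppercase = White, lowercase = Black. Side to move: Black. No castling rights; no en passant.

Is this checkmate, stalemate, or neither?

checkmate

Black to move; black king on a7.
In check: yes, from the white knight on c6.
King squares — a6: own pawn; b6: attacked by Pc5; b7: attacked by Ba8; a8: attacked by Bb7; b8: attacked by Nc6.
Legal moves for Black: none.
In check with no legal moves → checkmate.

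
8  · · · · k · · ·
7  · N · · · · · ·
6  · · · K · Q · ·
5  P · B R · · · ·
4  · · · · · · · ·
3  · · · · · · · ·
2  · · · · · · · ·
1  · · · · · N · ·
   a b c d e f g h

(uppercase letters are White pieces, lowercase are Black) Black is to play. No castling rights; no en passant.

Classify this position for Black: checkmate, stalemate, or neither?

Black to move; black king on e8.
In check: no.
King squares — d7: attacked by Kd6; e7: attacked by Kd6; f7: attacked by Qf6; d8: attacked by Qf6; f8: attacked by Qf6.
Legal moves for Black: none.
Not in check and no legal moves → stalemate.

stalemate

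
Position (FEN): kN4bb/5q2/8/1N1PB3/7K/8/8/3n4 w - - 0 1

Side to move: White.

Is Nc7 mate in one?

After Nc7: black king on a8; in check: yes, from the white knight on c7.
Black has 4 legal replies: Kxb8, Kb7, Ka7, Qxc7.
In check but a legal move exists → not checkmate.

no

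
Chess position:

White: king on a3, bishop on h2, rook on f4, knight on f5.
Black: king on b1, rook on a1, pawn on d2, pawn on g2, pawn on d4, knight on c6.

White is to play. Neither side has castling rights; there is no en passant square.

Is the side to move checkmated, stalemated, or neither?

neither

White to move; white king on a3.
In check: yes, from the black rook on a1.
Legal moves for White: Kb3.
White is in check but has 1 legal move → neither.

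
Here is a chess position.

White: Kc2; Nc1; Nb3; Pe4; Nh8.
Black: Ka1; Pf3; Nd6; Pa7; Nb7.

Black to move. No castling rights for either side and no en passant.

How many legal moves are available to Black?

0

Black to move; king on a1.
In check: yes, from the white knight on b3.
Legal moves: none.
Count: 0.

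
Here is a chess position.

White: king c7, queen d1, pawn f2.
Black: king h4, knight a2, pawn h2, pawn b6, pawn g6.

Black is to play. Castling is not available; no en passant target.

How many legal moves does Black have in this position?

Black to move; king on h4.
In check: no.
Legal moves: Kg5, Kh3, Nb4, Nc3, Nc1, g5, b5, h1=Q, h1=R, h1=B, h1=N.
Count: 11.

11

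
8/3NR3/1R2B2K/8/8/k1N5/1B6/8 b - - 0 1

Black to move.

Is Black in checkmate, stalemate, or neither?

Black to move; black king on a3.
In check: yes, from the white bishop on b2.
King squares — a2: attacked by Nc3; b2: attacked by Rb6; b3: attacked by Rb6; a4: attacked by Nc3; b4: attacked by Rb6.
Legal moves for Black: none.
In check with no legal moves → checkmate.

checkmate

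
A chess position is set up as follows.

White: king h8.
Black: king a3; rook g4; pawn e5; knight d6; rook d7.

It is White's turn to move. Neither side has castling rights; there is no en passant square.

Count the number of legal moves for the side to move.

0

White to move; king on h8.
In check: no.
Legal moves: none.
Count: 0.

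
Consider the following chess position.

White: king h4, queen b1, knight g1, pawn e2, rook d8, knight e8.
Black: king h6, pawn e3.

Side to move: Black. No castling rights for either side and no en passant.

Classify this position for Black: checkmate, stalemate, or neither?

stalemate

Black to move; black king on h6.
In check: no.
King squares — g5: attacked by Kh4; h5: attacked by Kh4; g6: attacked by Qb1; g7: attacked by Ne8; h7: attacked by Qb1.
Legal moves for Black: none.
Not in check and no legal moves → stalemate.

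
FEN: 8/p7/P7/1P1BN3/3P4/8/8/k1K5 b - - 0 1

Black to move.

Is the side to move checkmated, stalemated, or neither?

stalemate

Black to move; black king on a1.
In check: no.
King squares — b1: attacked by Kc1; a2: attacked by Bd5; b2: attacked by Kc1.
Legal moves for Black: none.
Not in check and no legal moves → stalemate.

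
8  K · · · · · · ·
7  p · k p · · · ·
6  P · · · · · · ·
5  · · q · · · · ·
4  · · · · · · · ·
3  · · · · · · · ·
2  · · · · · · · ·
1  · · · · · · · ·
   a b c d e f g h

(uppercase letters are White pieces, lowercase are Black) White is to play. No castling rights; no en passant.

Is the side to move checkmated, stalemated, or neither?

stalemate

White to move; white king on a8.
In check: no.
King squares — a7: attacked by Qc5; b7: attacked by Kc7; b8: attacked by Kc7.
Legal moves for White: none.
Not in check and no legal moves → stalemate.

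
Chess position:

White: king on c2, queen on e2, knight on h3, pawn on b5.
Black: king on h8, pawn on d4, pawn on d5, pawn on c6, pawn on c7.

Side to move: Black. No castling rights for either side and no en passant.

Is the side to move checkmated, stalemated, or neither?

neither

Black to move; black king on h8.
In check: no.
Legal moves for Black: Kg8, Kh7, Kg7, cxb5, c5, d3+.
Black has 6 legal moves and is not in check → neither.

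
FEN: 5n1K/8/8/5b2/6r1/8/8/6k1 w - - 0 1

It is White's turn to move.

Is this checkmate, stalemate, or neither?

White to move; white king on h8.
In check: no.
King squares — g7: attacked by Rg4; h7: attacked by Bf5; g8: attacked by Rg4.
Legal moves for White: none.
Not in check and no legal moves → stalemate.

stalemate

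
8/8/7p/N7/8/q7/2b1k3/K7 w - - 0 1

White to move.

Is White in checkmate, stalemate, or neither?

White to move; white king on a1.
In check: yes, from the black queen on a3.
King squares — b1: attacked by Bc2; a2: attacked by Qa3; b2: attacked by Qa3.
Legal moves for White: none.
In check with no legal moves → checkmate.

checkmate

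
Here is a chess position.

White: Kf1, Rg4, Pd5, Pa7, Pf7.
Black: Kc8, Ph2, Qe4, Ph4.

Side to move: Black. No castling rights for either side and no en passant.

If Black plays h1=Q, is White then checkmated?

no

After h1=Q: white king on f1; in check: yes, from the black queen on h1.
White has 2 legal replies: Kf2, Rg1.
In check but a legal move exists → not checkmate.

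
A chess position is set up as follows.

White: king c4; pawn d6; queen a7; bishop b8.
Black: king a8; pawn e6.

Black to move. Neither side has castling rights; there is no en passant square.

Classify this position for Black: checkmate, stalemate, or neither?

Black to move; black king on a8.
In check: yes, from the white queen on a7.
King squares — a7: attacked by Bb8; b7: attacked by Qa7; b8: attacked by Qa7.
Legal moves for Black: none.
In check with no legal moves → checkmate.

checkmate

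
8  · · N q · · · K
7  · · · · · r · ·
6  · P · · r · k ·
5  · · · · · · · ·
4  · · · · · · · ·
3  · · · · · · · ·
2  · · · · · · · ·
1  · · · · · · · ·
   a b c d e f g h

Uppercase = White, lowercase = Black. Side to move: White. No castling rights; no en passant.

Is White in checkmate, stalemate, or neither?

checkmate

White to move; white king on h8.
In check: yes, from the black queen on d8.
King squares — g7: attacked by Kg6; h7: attacked by Kg6; g8: attacked by Qd8.
Legal moves for White: none.
In check with no legal moves → checkmate.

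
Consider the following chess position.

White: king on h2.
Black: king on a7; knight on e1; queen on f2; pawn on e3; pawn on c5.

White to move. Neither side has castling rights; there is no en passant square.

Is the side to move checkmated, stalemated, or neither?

White to move; white king on h2.
In check: yes, from the black queen on f2.
Legal moves for White: Kh3, Kh1.
White is in check but has 2 legal moves → neither.

neither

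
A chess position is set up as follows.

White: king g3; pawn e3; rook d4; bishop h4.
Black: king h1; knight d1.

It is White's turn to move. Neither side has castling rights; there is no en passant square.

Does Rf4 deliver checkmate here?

After Rf4: black king on h1; in check: no.
Black is not in check, so this cannot be checkmate.

no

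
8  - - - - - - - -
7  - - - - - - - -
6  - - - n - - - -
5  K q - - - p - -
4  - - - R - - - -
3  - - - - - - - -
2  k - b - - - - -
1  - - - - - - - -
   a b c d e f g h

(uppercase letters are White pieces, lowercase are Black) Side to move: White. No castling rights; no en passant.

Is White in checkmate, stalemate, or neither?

checkmate

White to move; white king on a5.
In check: yes, from the black queen on b5.
King squares — a4: attacked by Bc2; b4: attacked by Qb5; b5: attacked by Nd6; a6: attacked by Qb5; b6: attacked by Qb5.
Legal moves for White: none.
In check with no legal moves → checkmate.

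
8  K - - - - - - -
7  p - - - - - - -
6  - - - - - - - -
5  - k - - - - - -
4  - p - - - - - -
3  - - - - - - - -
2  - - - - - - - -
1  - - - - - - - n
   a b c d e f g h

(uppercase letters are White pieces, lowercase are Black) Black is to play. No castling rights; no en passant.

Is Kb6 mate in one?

no

After Kb6: white king on a8; in check: no.
White is not in check, so this cannot be checkmate.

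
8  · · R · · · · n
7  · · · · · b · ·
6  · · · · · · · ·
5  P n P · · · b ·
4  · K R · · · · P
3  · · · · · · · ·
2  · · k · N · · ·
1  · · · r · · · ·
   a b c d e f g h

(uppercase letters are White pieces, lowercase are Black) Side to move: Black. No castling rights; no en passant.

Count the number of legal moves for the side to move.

6

Black to move; king on c2.
In check: yes, from the white rook on c4.
Legal moves: Kd3, Kd2, Kb2, Kb1, Bxc4, Nc3.
Count: 6.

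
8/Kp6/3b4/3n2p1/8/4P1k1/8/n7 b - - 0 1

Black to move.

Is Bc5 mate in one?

After Bc5: white king on a7; in check: yes, from the black bishop on c5.
White has 3 legal replies: Kb8, Ka8, Kxb7.
In check but a legal move exists → not checkmate.

no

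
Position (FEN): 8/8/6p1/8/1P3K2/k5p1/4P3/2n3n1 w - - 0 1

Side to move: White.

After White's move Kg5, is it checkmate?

no

After Kg5: black king on a3; in check: no.
Black is not in check, so this cannot be checkmate.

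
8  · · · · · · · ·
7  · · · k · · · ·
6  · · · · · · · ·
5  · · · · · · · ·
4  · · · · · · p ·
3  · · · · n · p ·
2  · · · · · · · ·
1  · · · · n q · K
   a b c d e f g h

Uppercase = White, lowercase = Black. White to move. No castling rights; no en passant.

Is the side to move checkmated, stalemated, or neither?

checkmate

White to move; white king on h1.
In check: yes, from the black queen on f1.
King squares — g1: attacked by Qf1; g2: attacked by Ne1; h2: attacked by Pg3.
Legal moves for White: none.
In check with no legal moves → checkmate.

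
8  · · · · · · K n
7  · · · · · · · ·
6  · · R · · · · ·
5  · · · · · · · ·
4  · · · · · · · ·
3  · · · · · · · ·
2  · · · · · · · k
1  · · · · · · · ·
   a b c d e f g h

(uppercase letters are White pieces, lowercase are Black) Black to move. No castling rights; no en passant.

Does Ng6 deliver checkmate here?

After Ng6: white king on g8; in check: no.
White is not in check, so this cannot be checkmate.

no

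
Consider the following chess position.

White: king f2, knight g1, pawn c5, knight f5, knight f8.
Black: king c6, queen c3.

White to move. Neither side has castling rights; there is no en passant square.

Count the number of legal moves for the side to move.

18

White to move; king on f2.
In check: no.
Legal moves: Nh7, Nd7, Ng6, Ne6, Ng7, Ne7+, Nh6, Nd6, Nh4, Nd4+, Ng3, Ne3, Kg2, Ke2, Kf1, Nh3, Nf3, Ne2.
Count: 18.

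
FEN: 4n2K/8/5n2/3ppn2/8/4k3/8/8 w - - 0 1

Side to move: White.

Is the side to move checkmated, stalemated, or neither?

stalemate

White to move; white king on h8.
In check: no.
King squares — g7: attacked by Nf5; h7: attacked by Nf6; g8: attacked by Nf6.
Legal moves for White: none.
Not in check and no legal moves → stalemate.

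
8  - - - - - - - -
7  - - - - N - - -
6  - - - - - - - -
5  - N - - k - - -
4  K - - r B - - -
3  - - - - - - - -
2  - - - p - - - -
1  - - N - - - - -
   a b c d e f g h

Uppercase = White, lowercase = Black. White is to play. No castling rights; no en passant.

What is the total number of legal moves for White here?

4

White to move; king on a4.
In check: yes, from the black rook on d4.
Legal moves: Ka5, Kb3, Ka3, Nxd4.
Count: 4.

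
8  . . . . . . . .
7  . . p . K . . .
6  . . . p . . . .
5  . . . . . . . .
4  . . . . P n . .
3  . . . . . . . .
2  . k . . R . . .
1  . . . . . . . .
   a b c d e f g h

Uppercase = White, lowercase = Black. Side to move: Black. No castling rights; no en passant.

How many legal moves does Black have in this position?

Black to move; king on b2.
In check: yes, from the white rook on e2.
Legal moves: Kc3, Kb3, Ka3, Kc1, Kb1, Ka1, Nxe2.
Count: 7.

7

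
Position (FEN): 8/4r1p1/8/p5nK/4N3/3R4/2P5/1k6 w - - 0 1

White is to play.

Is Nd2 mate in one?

no

After Nd2: black king on b1; in check: yes, from the white knight on d2.
Black has 5 legal replies: Kxc2, Kb2, Ka2, Kc1, Ka1.
In check but a legal move exists → not checkmate.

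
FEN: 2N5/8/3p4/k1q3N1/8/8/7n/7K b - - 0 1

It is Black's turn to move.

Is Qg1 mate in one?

no

After Qg1: white king on h1; in check: yes, from the black queen on g1.
White has 1 legal reply: Kxg1.
In check but a legal move exists → not checkmate.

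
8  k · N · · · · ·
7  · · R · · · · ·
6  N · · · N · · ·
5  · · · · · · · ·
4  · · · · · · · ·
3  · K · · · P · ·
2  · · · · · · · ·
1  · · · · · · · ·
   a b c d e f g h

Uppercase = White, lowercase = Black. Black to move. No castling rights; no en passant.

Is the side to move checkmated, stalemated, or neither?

stalemate

Black to move; black king on a8.
In check: no.
King squares — a7: attacked by Rc7; b7: attacked by Rc7; b8: attacked by Na6.
Legal moves for Black: none.
Not in check and no legal moves → stalemate.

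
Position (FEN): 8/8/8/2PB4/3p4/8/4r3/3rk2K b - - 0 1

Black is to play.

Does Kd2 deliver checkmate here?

yes

After Kd2: white king on h1; in check: yes, from the black rook on d1.
King squares — g1: attacked by Rd1; g2: attacked by Re2; h2: attacked by Re2.
White has no legal moves → checkmate.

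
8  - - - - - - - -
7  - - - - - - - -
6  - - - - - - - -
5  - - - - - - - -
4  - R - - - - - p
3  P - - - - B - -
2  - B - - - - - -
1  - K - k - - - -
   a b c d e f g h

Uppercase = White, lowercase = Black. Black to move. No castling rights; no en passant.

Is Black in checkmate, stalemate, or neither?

Black to move; black king on d1.
In check: yes, from the white bishop on f3.
Legal moves for Black: Kd2, Ke1.
Black is in check but has 2 legal moves → neither.

neither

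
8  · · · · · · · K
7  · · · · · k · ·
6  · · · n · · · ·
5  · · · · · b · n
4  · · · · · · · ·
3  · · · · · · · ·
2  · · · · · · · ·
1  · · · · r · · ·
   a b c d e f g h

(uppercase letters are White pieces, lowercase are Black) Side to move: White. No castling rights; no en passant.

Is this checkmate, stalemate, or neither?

stalemate

White to move; white king on h8.
In check: no.
King squares — g7: attacked by Nh5; h7: attacked by Bf5; g8: attacked by Kf7.
Legal moves for White: none.
Not in check and no legal moves → stalemate.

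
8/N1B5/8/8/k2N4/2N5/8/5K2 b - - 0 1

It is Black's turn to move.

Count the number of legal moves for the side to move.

2

Black to move; king on a4.
In check: yes, from the white knight on c3.
Legal moves: Kb4, Ka3.
Count: 2.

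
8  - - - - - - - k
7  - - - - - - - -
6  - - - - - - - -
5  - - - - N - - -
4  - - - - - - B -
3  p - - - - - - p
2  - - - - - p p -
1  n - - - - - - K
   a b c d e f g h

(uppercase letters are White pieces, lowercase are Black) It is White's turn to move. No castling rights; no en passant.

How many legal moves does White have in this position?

1

White to move; king on h1.
In check: yes, from the black pawn on g2.
Legal moves: Kh2.
Count: 1.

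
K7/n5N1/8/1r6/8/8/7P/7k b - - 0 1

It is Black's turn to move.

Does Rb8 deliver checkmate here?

no

After Rb8: white king on a8; in check: yes, from the black rook on b8.
White has 2 legal replies: Kxb8, Kxa7.
In check but a legal move exists → not checkmate.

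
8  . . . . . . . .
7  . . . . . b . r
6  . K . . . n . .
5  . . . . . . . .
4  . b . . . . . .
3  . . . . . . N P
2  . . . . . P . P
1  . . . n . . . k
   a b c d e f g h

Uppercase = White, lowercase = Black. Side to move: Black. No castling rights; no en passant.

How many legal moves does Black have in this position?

3

Black to move; king on h1.
In check: yes, from the white knight on g3.
Legal moves: Kxh2, Kg2, Kg1.
Count: 3.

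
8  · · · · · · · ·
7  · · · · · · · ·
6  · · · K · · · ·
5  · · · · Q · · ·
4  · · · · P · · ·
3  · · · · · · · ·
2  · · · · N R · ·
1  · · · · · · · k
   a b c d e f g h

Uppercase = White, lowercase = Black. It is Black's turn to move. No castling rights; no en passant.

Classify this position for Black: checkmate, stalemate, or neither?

Black to move; black king on h1.
In check: no.
King squares — g1: attacked by Ne2; g2: attacked by Rf2; h2: attacked by Rf2.
Legal moves for Black: none.
Not in check and no legal moves → stalemate.

stalemate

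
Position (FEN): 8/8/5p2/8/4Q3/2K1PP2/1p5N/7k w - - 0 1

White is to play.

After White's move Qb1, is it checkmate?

no

After Qb1: black king on h1; in check: yes, from the white queen on b1.
Black has 2 legal replies: Kxh2, Kg2.
In check but a legal move exists → not checkmate.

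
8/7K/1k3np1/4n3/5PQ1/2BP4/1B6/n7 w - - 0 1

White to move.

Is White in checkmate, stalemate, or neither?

White to move; white king on h7.
In check: yes, from the black knight on f6.
Legal moves for White: Kh8, Kg7, Kh6.
White is in check but has 3 legal moves → neither.

neither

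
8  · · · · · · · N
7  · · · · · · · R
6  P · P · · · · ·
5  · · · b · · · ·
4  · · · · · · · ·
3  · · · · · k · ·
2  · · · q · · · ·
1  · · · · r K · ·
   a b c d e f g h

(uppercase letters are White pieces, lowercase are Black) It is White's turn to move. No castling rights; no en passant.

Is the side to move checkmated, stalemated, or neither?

checkmate

White to move; white king on f1.
In check: yes, from the black rook on e1.
King squares — e1: attacked by Qd2; g1: attacked by Re1; e2: attacked by Re1; f2: attacked by Qd2; g2: attacked by Qd2.
Legal moves for White: none.
In check with no legal moves → checkmate.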